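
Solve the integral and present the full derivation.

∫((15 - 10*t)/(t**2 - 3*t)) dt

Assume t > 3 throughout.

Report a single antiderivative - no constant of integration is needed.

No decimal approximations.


Step 1. Decompose ∫((15 - 10*t)/(t**2 - 3*t)) dt by partial fractions, (15 - 10*t)/(t**2 - 3*t) = -5/(t - 3) - 5/t: now ∫(-5/t) dt + ∫(-5/(t - 3)) dt.
Step 2. Evaluate the standard form [assuming t > 0]: now -5*log(t) + ∫(-5/(t - 3)) dt.
Step 3. Evaluate the standard form [assuming t > 3]: now -5*log(t) - 5*log(t - 3).
Answer: -5*log(t) - 5*log(t - 3).


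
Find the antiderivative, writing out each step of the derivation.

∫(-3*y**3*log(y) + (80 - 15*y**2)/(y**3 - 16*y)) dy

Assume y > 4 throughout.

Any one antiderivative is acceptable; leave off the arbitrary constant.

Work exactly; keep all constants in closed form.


Step 1. Rewrite: now ∫(-3*y**3*log(y)) dy + ∫((80 - 15*y**2)/(y**3 - 16*y)) dy.
Step 2. Decompose ∫((80 - 15*y**2)/(y**3 - 16*y)) dy by partial fractions, (80 - 15*y**2)/(y**3 - 16*y) = -5/(y + 4) - 5/(y - 4) - 5/y: now ∫(-5/y) dy + ∫(-3*y**3*log(y)) dy + ∫(-5/(y - 4)) dy + ∫(-5/(y + 4)) dy.
Step 3. Evaluate the standard form [assuming y > 0]: now -5*log(y) + ∫(-3*y**3*log(y)) dy + ∫(-5/(y - 4)) dy + ∫(-5/(y + 4)) dy.
Step 4. Evaluate the standard form [assuming y > 4]: now -5*log(y) - 5*log(y - 4) + ∫(-3*y**3*log(y)) dy + ∫(-5/(y + 4)) dy.
Step 5. Evaluate the standard form [assuming y > -4]: now -5*log(y) - 5*log(y - 4) - 5*log(y + 4) + ∫(-3*y**3*log(y)) dy.
Step 6. Integrate ∫(-3*y**3*log(y)) dy by parts with u = log(y), dv = (-3*y**3) dy, so v = -3*y**4/4 [assuming y > 0]: now -3*y**4*log(y)/4 - 5*log(y) - 5*log(y - 4) - 5*log(y + 4) + ∫(3*y**3/4) dy.
Step 7. Evaluate the standard form: now -3*y**4*log(y)/4 + 3*y**4/16 - 5*log(y) - 5*log(y - 4) - 5*log(y + 4).
Answer: -3*y**4*log(y)/4 + 3*y**4/16 - 5*log(y) - 5*log(y - 4) - 5*log(y + 4).


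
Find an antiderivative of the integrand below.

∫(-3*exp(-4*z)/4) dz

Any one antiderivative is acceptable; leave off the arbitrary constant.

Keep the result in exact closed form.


Answer: 3*exp(-4*z)/16.


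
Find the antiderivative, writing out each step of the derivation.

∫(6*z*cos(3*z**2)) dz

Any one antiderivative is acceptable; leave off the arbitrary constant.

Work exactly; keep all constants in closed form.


Step 1. Substitute u = z**2, turning ∫(6*z*cos(3*z**2)) dz into ∫(3*cos(3*u)) du: now ∫(3*cos(3*u)) du.
Step 2. Evaluate the standard form: now sin(3*u).
Step 3. Substitute back u = z**2: now sin(3*z**2).
Answer: sin(3*z**2).


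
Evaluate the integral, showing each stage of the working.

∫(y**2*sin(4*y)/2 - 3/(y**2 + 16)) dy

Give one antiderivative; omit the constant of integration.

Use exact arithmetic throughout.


Step 1. Rewrite: now ∫(y**2*sin(4*y)/2) dy + ∫(-3/(y**2 + 16)) dy.
Step 2. Integrate ∫(y**2*sin(4*y)/2) dy by parts with u = y**2, dv = (sin(4*y)/2) dy, so v = -cos(4*y)/8: now -y**2*cos(4*y)/8 + ∫(y*cos(4*y)/4) dy + ∫(-3/(y**2 + 16)) dy.
Step 3. Integrate ∫(y*cos(4*y)/4) dy by parts with u = y, dv = (cos(4*y)/4) dy, so v = sin(4*y)/16: now -y**2*cos(4*y)/8 + y*sin(4*y)/16 + ∫(-3/(y**2 + 16)) dy + ∫(-sin(4*y)/16) dy.
Step 4. Evaluate the standard form: now -y**2*cos(4*y)/8 + y*sin(4*y)/16 + cos(4*y)/64 + ∫(-3/(y**2 + 16)) dy.
Step 5. Evaluate the standard form: now -y**2*cos(4*y)/8 + y*sin(4*y)/16 + cos(4*y)/64 - 3*atan(y/4)/4.
Answer: -y**2*cos(4*y)/8 + y*sin(4*y)/16 + cos(4*y)/64 - 3*atan(y/4)/4.


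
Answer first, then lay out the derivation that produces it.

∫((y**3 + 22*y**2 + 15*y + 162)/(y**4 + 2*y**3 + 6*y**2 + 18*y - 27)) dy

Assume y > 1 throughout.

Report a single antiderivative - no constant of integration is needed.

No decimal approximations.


The answer is 5*log(y - 1) - 4*log(y + 3) + atan(y/3).
Step 1. Decompose ∫((y**3 + 22*y**2 + 15*y + 162)/(y**4 + 2*y**3 + 6*y**2 + 18*y - 27)) dy by partial fractions, (y**3 + 22*y**2 + 15*y + 162)/(y**4 + 2*y**3 + 6*y**2 + 18*y - 27) = 3/(y**2 + 9) - 4/(y + 3) + 5/(y - 1): now ∫(5/(y - 1)) dy + ∫(-4/(y + 3)) dy + ∫(3/(y**2 + 9)) dy.
Step 2. Evaluate the standard form [assuming y > 1]: now 5*log(y - 1) + ∫(-4/(y + 3)) dy + ∫(3/(y**2 + 9)) dy.
Step 3. Evaluate the standard form [assuming y > -3]: now 5*log(y - 1) - 4*log(y + 3) + ∫(3/(y**2 + 9)) dy.
Step 4. Evaluate the standard form: now 5*log(y - 1) - 4*log(y + 3) + atan(y/3).
Answer: 5*log(y - 1) - 4*log(y + 3) + atan(y/3).


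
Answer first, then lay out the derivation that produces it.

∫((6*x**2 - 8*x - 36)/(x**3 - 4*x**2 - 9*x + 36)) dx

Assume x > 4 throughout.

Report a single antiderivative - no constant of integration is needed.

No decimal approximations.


The answer is 4*log(x - 4) + log(x - 3) + log(x + 3).
Step 1. Decompose ∫((6*x**2 - 8*x - 36)/(x**3 - 4*x**2 - 9*x + 36)) dx by partial fractions, (6*x**2 - 8*x - 36)/(x**3 - 4*x**2 - 9*x + 36) = 1/(x + 3) + 1/(x - 3) + 4/(x - 4): now ∫(4/(x - 4)) dx + ∫(1/(x - 3)) dx + ∫(1/(x + 3)) dx.
Step 2. Evaluate the standard form [assuming x > 4]: now 4*log(x - 4) + ∫(1/(x - 3)) dx + ∫(1/(x + 3)) dx.
Step 3. Evaluate the standard form [assuming x > 3]: now 4*log(x - 4) + log(x - 3) + ∫(1/(x + 3)) dx.
Step 4. Evaluate the standard form [assuming x > -3]: now 4*log(x - 4) + log(x - 3) + log(x + 3).
Answer: 4*log(x - 4) + log(x - 3) + log(x + 3).


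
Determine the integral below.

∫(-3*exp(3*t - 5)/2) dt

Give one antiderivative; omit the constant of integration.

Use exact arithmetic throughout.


Answer: -exp(3*t - 5)/2.


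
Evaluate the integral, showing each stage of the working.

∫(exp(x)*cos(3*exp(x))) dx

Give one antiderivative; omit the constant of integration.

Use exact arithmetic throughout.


Step 1. Substitute u = exp(x), turning ∫(exp(x)*cos(3*exp(x))) dx into ∫(cos(3*u)) du: now ∫(cos(3*u)) du.
Step 2. Evaluate the standard form: now sin(3*u)/3.
Step 3. Substitute back u = exp(x): now sin(3*exp(x))/3.
Answer: sin(3*exp(x))/3.


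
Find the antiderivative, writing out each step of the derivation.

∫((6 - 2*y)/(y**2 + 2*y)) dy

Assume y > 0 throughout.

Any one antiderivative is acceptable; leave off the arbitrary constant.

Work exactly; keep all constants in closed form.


Step 1. Decompose ∫((6 - 2*y)/(y**2 + 2*y)) dy by partial fractions, (6 - 2*y)/(y**2 + 2*y) = -5/(y + 2) + 3/y: now ∫(3/y) dy + ∫(-5/(y + 2)) dy.
Step 2. Evaluate the standard form [assuming y > -2]: now -5*log(y + 2) + ∫(3/y) dy.
Step 3. Evaluate the standard form [assuming y > 0]: now 3*log(y) - 5*log(y + 2).
Answer: 3*log(y) - 5*log(y + 2).


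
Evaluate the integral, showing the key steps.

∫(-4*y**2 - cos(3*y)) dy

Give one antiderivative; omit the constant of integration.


Step 1. Rewrite: now ∫(-4*y**2) dy + ∫(-cos(3*y)) dy.
Step 2. Evaluate the standard form: now -sin(3*y)/3 + ∫(-4*y**2) dy.
Step 3. Evaluate the standard form: now -4*y**3/3 - sin(3*y)/3.
Answer: -4*y**3/3 - sin(3*y)/3.


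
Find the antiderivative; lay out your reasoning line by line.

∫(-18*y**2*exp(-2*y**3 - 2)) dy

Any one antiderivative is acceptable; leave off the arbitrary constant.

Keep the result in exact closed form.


Step 1. Substitute u = y**3 + 1, turning ∫(-18*y**2*exp(-2*y**3 - 2)) dy into ∫(-6*exp(-2*u)) du: now ∫(-6*exp(-2*u)) du.
Step 2. Evaluate the standard form: now 3*exp(-2*u).
Step 3. Substitute back u = y**3 + 1: now 3*exp(-2*y**3 - 2).
Answer: 3*exp(-2*y**3 - 2).


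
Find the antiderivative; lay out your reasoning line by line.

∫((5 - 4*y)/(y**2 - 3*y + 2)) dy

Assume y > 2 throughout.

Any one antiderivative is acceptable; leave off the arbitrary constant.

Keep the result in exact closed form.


Step 1. Decompose ∫((5 - 4*y)/(y**2 - 3*y + 2)) dy by partial fractions, (5 - 4*y)/(y**2 - 3*y + 2) = -1/(y - 1) - 3/(y - 2): now ∫(-3/(y - 2)) dy + ∫(-1/(y - 1)) dy.
Step 2. Evaluate the standard form [assuming y > 2]: now -3*log(y - 2) + ∫(-1/(y - 1)) dy.
Step 3. Evaluate the standard form [assuming y > 1]: now -3*log(y - 2) - log(y - 1).
Answer: -3*log(y - 2) - log(y - 1).


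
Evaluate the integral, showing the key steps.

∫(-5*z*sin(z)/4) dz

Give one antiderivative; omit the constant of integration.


Step 1. Integrate ∫(-5*z*sin(z)/4) dz by parts with u = z, dv = (-5*sin(z)/4) dz, so v = 5*cos(z)/4: now 5*z*cos(z)/4 + ∫(-5*cos(z)/4) dz.
Step 2. Evaluate the standard form: now 5*z*cos(z)/4 - 5*sin(z)/4.
Answer: 5*z*cos(z)/4 - 5*sin(z)/4.


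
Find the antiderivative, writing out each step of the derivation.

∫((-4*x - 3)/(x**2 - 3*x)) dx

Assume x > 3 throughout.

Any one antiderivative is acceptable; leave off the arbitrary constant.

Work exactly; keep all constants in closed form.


Step 1. Decompose ∫((-4*x - 3)/(x**2 - 3*x)) dx by partial fractions, (-4*x - 3)/(x**2 - 3*x) = -5/(x - 3) + 1/x: now ∫(1/x) dx + ∫(-5/(x - 3)) dx.
Step 2. Evaluate the standard form [assuming x > 3]: now -5*log(x - 3) + ∫(1/x) dx.
Step 3. Evaluate the standard form [assuming x > 0]: now log(x) - 5*log(x - 3).
Answer: log(x) - 5*log(x - 3).


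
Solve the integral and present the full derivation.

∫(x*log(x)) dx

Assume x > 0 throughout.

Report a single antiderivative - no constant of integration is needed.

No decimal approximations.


Step 1. Integrate ∫(x*log(x)) dx by parts with u = log(x), dv = (x) dx, so v = x**2/2 [assuming x > 0]: now x**2*log(x)/2 + ∫(-x/2) dx.
Step 2. Evaluate the standard form: now x**2*log(x)/2 - x**2/4.
Answer: x**2*log(x)/2 - x**2/4.


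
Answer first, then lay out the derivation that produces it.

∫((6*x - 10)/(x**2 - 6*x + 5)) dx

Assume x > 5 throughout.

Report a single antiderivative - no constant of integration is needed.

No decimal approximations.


The answer is 5*log(x - 5) + log(x - 1).
Step 1. Decompose ∫((6*x - 10)/(x**2 - 6*x + 5)) dx by partial fractions, (6*x - 10)/(x**2 - 6*x + 5) = 1/(x - 1) + 5/(x - 5): now ∫(5/(x - 5)) dx + ∫(1/(x - 1)) dx.
Step 2. Evaluate the standard form [assuming x > 1]: now log(x - 1) + ∫(5/(x - 5)) dx.
Step 3. Evaluate the standard form [assuming x > 5]: now 5*log(x - 5) + log(x - 1).
Answer: 5*log(x - 5) + log(x - 1).


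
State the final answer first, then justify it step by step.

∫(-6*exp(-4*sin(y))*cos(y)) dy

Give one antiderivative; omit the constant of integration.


The answer is 3*exp(-4*sin(y))/2.
Step 1. Substitute u = sin(y), turning ∫(-6*exp(-4*sin(y))*cos(y)) dy into ∫(-6*exp(-4*u)) du: now ∫(-6*exp(-4*u)) du.
Step 2. Evaluate the standard form: now 3*exp(-4*u)/2.
Step 3. Substitute back u = sin(y): now 3*exp(-4*sin(y))/2.
Answer: 3*exp(-4*sin(y))/2.


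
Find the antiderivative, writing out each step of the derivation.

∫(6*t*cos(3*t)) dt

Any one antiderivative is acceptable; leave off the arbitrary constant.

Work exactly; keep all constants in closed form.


Step 1. Integrate ∫(6*t*cos(3*t)) dt by parts with u = t, dv = (6*cos(3*t)) dt, so v = 2*sin(3*t): now 2*t*sin(3*t) + ∫(-2*sin(3*t)) dt.
Step 2. Evaluate the standard form: now 2*t*sin(3*t) + 2*cos(3*t)/3.
Answer: 2*t*sin(3*t) + 2*cos(3*t)/3.


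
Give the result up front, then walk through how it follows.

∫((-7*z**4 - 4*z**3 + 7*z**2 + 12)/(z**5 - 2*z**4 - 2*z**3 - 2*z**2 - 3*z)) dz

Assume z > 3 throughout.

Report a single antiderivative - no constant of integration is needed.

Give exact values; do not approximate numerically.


The answer is -4*log(z) - 5*log(z - 3) + 2*log(z + 1) - atan(z).
Step 1. Decompose ∫((-7*z**4 - 4*z**3 + 7*z**2 + 12)/(z**5 - 2*z**4 - 2*z**3 - 2*z**2 - 3*z)) dz by partial fractions, (-7*z**4 - 4*z**3 + 7*z**2 + 12)/(z**5 - 2*z**4 - 2*z**3 - 2*z**2 - 3*z) = -1/(z**2 + 1) + 2/(z + 1) - 5/(z - 3) - 4/z: now ∫(-4/z) dz + ∫(-5/(z - 3)) dz + ∫(2/(z + 1)) dz + ∫(-1/(z**2 + 1)) dz.
Step 2. Evaluate the standard form [assuming z > -1]: now 2*log(z + 1) + ∫(-4/z) dz + ∫(-5/(z - 3)) dz + ∫(-1/(z**2 + 1)) dz.
Step 3. Evaluate the standard form [assuming z > 3]: now -5*log(z - 3) + 2*log(z + 1) + ∫(-4/z) dz + ∫(-1/(z**2 + 1)) dz.
Step 4. Evaluate the standard form [assuming z > 0]: now -4*log(z) - 5*log(z - 3) + 2*log(z + 1) + ∫(-1/(z**2 + 1)) dz.
Step 5. Evaluate the standard form: now -4*log(z) - 5*log(z - 3) + 2*log(z + 1) - atan(z).
Answer: -4*log(z) - 5*log(z - 3) + 2*log(z + 1) - atan(z).


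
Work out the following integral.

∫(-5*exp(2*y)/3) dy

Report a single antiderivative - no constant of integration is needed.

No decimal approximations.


Answer: -5*exp(2*y)/6.


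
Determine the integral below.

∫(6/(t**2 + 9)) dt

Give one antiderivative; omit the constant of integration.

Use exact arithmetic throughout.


Answer: 2*atan(t/3).


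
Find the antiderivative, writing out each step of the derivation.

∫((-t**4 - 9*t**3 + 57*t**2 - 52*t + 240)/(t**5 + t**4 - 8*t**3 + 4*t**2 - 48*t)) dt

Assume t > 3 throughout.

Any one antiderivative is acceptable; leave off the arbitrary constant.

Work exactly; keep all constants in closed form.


Step 1. Decompose ∫((-t**4 - 9*t**3 + 57*t**2 - 52*t + 240)/(t**5 + t**4 - 8*t**3 + 4*t**2 - 48*t)) dt by partial fractions, (-t**4 - 9*t**3 + 57*t**2 - 52*t + 240)/(t**5 + t**4 - 8*t**3 + 4*t**2 - 48*t) = 1/(t**2 + 4) + 3/(t + 4) + 1/(t - 3) - 5/t: now ∫(-5/t) dt + ∫(1/(t - 3)) dt + ∫(3/(t + 4)) dt + ∫(1/(t**2 + 4)) dt.
Step 2. Evaluate the standard form [assuming t > 0]: now -5*log(t) + ∫(1/(t - 3)) dt + ∫(3/(t + 4)) dt + ∫(1/(t**2 + 4)) dt.
Step 3. Evaluate the standard form [assuming t > 3]: now -5*log(t) + log(t - 3) + ∫(3/(t + 4)) dt + ∫(1/(t**2 + 4)) dt.
Step 4. Evaluate the standard form [assuming t > -4]: now -5*log(t) + log(t - 3) + 3*log(t + 4) + ∫(1/(t**2 + 4)) dt.
Step 5. Evaluate the standard form: now -5*log(t) + log(t - 3) + 3*log(t + 4) + atan(t/2)/2.
Answer: -5*log(t) + log(t - 3) + 3*log(t + 4) + atan(t/2)/2.


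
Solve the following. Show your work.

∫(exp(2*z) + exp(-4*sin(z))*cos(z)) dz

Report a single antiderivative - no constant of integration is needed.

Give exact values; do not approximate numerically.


Step 1. Rewrite: now ∫(exp(-4*sin(z))*cos(z)) dz + ∫(exp(2*z)) dz.
Step 2. Evaluate the standard form: now exp(2*z)/2 + ∫(exp(-4*sin(z))*cos(z)) dz.
Step 3. Substitute u = sin(z), turning ∫(exp(-4*sin(z))*cos(z)) dz into ∫(exp(-4*u)) du: now exp(2*z)/2 + ∫(exp(-4*u)) du.
Step 4. Evaluate the standard form: now exp(2*z)/2 - exp(-4*u)/4.
Step 5. Substitute back u = sin(z): now exp(2*z)/2 - exp(-4*sin(z))/4.
Answer: exp(2*z)/2 - exp(-4*sin(z))/4.


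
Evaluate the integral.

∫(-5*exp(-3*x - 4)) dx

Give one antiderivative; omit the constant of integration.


Answer: 5*exp(-3*x - 4)/3.


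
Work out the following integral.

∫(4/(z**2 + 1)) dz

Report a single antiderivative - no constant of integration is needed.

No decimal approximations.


Answer: 4*atan(z).


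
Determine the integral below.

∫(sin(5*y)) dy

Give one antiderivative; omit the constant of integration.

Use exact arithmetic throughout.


Answer: -cos(5*y)/5.


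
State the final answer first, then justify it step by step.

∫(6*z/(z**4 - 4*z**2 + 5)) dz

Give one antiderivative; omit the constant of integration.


The answer is 3*atan(z**2 - 2).
Step 1. Substitute u = z**2 - 2, turning ∫(6*z/(z**4 - 4*z**2 + 5)) dz into ∫(3/(u**2 + 1)) du: now ∫(3/(u**2 + 1)) du.
Step 2. Evaluate the standard form: now 3*atan(u).
Step 3. Substitute back u = z**2 - 2: now 3*atan(z**2 - 2).
Answer: 3*atan(z**2 - 2).


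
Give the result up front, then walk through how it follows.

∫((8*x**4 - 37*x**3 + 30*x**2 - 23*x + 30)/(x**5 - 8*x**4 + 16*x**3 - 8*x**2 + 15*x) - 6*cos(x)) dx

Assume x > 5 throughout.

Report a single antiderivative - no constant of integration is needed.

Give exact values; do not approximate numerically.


The answer is 2*log(x) + 4*log(x - 5) + 2*log(x - 3) - 6*sin(x) + atan(x).
Step 1. Rewrite: now ∫((8*x**4 - 37*x**3 + 30*x**2 - 23*x + 30)/(x**5 - 8*x**4 + 16*x**3 - 8*x**2 + 15*x)) dx + ∫(-6*cos(x)) dx.
Step 2. Decompose ∫((8*x**4 - 37*x**3 + 30*x**2 - 23*x + 30)/(x**5 - 8*x**4 + 16*x**3 - 8*x**2 + 15*x)) dx by partial fractions, (8*x**4 - 37*x**3 + 30*x**2 - 23*x + 30)/(x**5 - 8*x**4 + 16*x**3 - 8*x**2 + 15*x) = 1/(x**2 + 1) + 2/(x - 3) + 4/(x - 5) + 2/x: now ∫(2/x) dx + ∫(4/(x - 5)) dx + ∫(2/(x - 3)) dx + ∫(1/(x**2 + 1)) dx + ∫(-6*cos(x)) dx.
Step 3. Evaluate the standard form [assuming x > 0]: now 2*log(x) + ∫(4/(x - 5)) dx + ∫(2/(x - 3)) dx + ∫(1/(x**2 + 1)) dx + ∫(-6*cos(x)) dx.
Step 4. Evaluate the standard form [assuming x > 3]: now 2*log(x) + 2*log(x - 3) + ∫(4/(x - 5)) dx + ∫(1/(x**2 + 1)) dx + ∫(-6*cos(x)) dx.
Step 5. Evaluate the standard form [assuming x > 5]: now 2*log(x) + 4*log(x - 5) + 2*log(x - 3) + ∫(1/(x**2 + 1)) dx + ∫(-6*cos(x)) dx.
Step 6. Evaluate the standard form: now 2*log(x) + 4*log(x - 5) + 2*log(x - 3) + atan(x) + ∫(-6*cos(x)) dx.
Step 7. Evaluate the standard form: now 2*log(x) + 4*log(x - 5) + 2*log(x - 3) - 6*sin(x) + atan(x).
Answer: 2*log(x) + 4*log(x - 5) + 2*log(x - 3) - 6*sin(x) + atan(x).


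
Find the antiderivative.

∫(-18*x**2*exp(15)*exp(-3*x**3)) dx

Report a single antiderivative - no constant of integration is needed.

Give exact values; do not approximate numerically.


Answer: 2*exp(15 - 3*x**3).


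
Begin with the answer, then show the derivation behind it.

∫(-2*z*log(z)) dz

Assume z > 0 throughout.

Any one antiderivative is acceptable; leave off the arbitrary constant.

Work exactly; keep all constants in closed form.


The answer is -z**2*log(z) + z**2/2.
Step 1. Integrate ∫(-2*z*log(z)) dz by parts with u = log(z), dv = (-2*z) dz, so v = -z**2 [assuming z > 0]: now -z**2*log(z) + ∫(z) dz.
Step 2. Evaluate the standard form: now -z**2*log(z) + z**2/2.
Answer: -z**2*log(z) + z**2/2.


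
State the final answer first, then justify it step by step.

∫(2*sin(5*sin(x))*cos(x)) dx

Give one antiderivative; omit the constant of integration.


The answer is -2*cos(5*sin(x))/5.
Step 1. Substitute u = sin(x), turning ∫(2*sin(5*sin(x))*cos(x)) dx into ∫(2*sin(5*u)) du: now ∫(2*sin(5*u)) du.
Step 2. Evaluate the standard form: now -2*cos(5*u)/5.
Step 3. Substitute back u = sin(x): now -2*cos(5*sin(x))/5.
Answer: -2*cos(5*sin(x))/5.


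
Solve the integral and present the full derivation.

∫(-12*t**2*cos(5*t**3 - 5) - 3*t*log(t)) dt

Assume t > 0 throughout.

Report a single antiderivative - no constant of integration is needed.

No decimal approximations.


Step 1. Rewrite: now ∫(-3*t*log(t)) dt + ∫(-12*t**2*cos(5*t**3 - 5)) dt.
Step 2. Substitute u = t**3 - 1, turning ∫(-12*t**2*cos(5*t**3 - 5)) dt into ∫(-4*cos(5*u)) du: now ∫(-3*t*log(t)) dt + ∫(-4*cos(5*u)) du.
Step 3. Evaluate the standard form: now -4*sin(5*u)/5 + ∫(-3*t*log(t)) dt.
Step 4. Substitute back u = t**3 - 1: now -4*sin(5*t**3 - 5)/5 + ∫(-3*t*log(t)) dt.
Step 5. Integrate ∫(-3*t*log(t)) dt by parts with u = log(t), dv = (-3*t) dt, so v = -3*t**2/2 [assuming t > 0]: now -3*t**2*log(t)/2 - 4*sin(5*t**3 - 5)/5 + ∫(3*t/2) dt.
Step 6. Evaluate the standard form: now -3*t**2*log(t)/2 + 3*t**2/4 - 4*sin(5*t**3 - 5)/5.
Answer: -3*t**2*log(t)/2 + 3*t**2/4 - 4*sin(5*t**3 - 5)/5.


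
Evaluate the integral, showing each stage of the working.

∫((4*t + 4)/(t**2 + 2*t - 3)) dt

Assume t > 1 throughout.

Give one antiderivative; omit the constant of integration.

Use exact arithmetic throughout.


Step 1. Decompose ∫((4*t + 4)/(t**2 + 2*t - 3)) dt by partial fractions, (4*t + 4)/(t**2 + 2*t - 3) = 2/(t + 3) + 2/(t - 1): now ∫(2/(t - 1)) dt + ∫(2/(t + 3)) dt.
Step 2. Evaluate the standard form [assuming t > -3]: now 2*log(t + 3) + ∫(2/(t - 1)) dt.
Step 3. Evaluate the standard form [assuming t > 1]: now 2*log(t - 1) + 2*log(t + 3).
Answer: 2*log(t - 1) + 2*log(t + 3).


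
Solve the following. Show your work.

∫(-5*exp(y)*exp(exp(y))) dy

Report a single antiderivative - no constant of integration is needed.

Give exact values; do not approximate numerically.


Step 1. Substitute u = exp(y), turning ∫(-5*exp(y)*exp(exp(y))) dy into ∫(-5*exp(u)) du: now ∫(-5*exp(u)) du.
Step 2. Evaluate the standard form: now -5*exp(u).
Step 3. Substitute back u = exp(y): now -5*exp(exp(y)).
Answer: -5*exp(exp(y)).


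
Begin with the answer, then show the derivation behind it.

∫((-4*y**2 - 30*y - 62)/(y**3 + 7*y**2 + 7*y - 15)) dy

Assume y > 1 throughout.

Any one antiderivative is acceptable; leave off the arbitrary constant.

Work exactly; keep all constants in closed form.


The answer is -4*log(y - 1) + log(y + 3) - log(y + 5).
Step 1. Decompose ∫((-4*y**2 - 30*y - 62)/(y**3 + 7*y**2 + 7*y - 15)) dy by partial fractions, (-4*y**2 - 30*y - 62)/(y**3 + 7*y**2 + 7*y - 15) = -1/(y + 5) + 1/(y + 3) - 4/(y - 1): now ∫(-4/(y - 1)) dy + ∫(1/(y + 3)) dy + ∫(-1/(y + 5)) dy.
Step 2. Evaluate the standard form [assuming y > -5]: now -log(y + 5) + ∫(-4/(y - 1)) dy + ∫(1/(y + 3)) dy.
Step 3. Evaluate the standard form [assuming y > -3]: now log(y + 3) - log(y + 5) + ∫(-4/(y - 1)) dy.
Step 4. Evaluate the standard form [assuming y > 1]: now -4*log(y - 1) + log(y + 3) - log(y + 5).
Answer: -4*log(y - 1) + log(y + 3) - log(y + 5).


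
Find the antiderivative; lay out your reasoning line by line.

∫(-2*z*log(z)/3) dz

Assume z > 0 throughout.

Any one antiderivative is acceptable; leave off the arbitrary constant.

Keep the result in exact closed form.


Step 1. Integrate ∫(-2*z*log(z)/3) dz by parts with u = log(z), dv = (-2*z/3) dz, so v = -z**2/3 [assuming z > 0]: now -z**2*log(z)/3 + ∫(z/3) dz.
Step 2. Evaluate the standard form: now -z**2*log(z)/3 + z**2/6.
Answer: -z**2*log(z)/3 + z**2/6.


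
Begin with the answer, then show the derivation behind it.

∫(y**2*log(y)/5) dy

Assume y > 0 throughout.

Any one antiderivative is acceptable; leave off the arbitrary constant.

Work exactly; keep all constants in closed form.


The answer is y**3*log(y)/15 - y**3/45.
Step 1. Integrate ∫(y**2*log(y)/5) dy by parts with u = log(y), dv = (y**2/5) dy, so v = y**3/15 [assuming y > 0]: now y**3*log(y)/15 + ∫(-y**2/15) dy.
Step 2. Evaluate the standard form: now y**3*log(y)/15 - y**3/45.
Answer: y**3*log(y)/15 - y**3/45.


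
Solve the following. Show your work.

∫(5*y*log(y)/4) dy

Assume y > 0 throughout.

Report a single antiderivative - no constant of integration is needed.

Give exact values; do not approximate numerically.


Step 1. Integrate ∫(5*y*log(y)/4) dy by parts with u = log(y), dv = (5*y/4) dy, so v = 5*y**2/8 [assuming y > 0]: now 5*y**2*log(y)/8 + ∫(-5*y/8) dy.
Step 2. Evaluate the standard form: now 5*y**2*log(y)/8 - 5*y**2/16.
Answer: 5*y**2*log(y)/8 - 5*y**2/16.


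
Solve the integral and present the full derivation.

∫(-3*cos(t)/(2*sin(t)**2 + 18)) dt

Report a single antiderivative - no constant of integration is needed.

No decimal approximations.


Step 1. Substitute u = sin(t), turning ∫(-3*cos(t)/(2*sin(t)**2 + 18)) dt into ∫(-3/(2*(u**2 + 9))) du: now ∫(-3/(2*(u**2 + 9))) du.
Step 2. Evaluate the standard form: now -atan(u/3)/2.
Step 3. Substitute back u = sin(t): now -atan(sin(t)/3)/2.
Answer: -atan(sin(t)/3)/2.


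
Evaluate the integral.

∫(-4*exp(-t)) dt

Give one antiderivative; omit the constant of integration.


Answer: 4*exp(-t).


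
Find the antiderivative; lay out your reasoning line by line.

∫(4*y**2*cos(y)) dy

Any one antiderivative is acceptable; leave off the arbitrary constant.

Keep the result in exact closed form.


Step 1. Integrate ∫(4*y**2*cos(y)) dy by parts with u = y**2, dv = (4*cos(y)) dy, so v = 4*sin(y): now 4*y**2*sin(y) + ∫(-8*y*sin(y)) dy.
Step 2. Integrate ∫(-8*y*sin(y)) dy by parts with u = y, dv = (-8*sin(y)) dy, so v = 8*cos(y): now 4*y**2*sin(y) + 8*y*cos(y) + ∫(-8*cos(y)) dy.
Step 3. Evaluate the standard form: now 4*y**2*sin(y) + 8*y*cos(y) - 8*sin(y).
Answer: 4*y**2*sin(y) + 8*y*cos(y) - 8*sin(y).


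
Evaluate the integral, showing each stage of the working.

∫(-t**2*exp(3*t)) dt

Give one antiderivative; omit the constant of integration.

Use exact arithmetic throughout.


Step 1. Integrate ∫(-t**2*exp(3*t)) dt by parts with u = t**2, dv = (-exp(3*t)) dt, so v = -exp(3*t)/3: now -t**2*exp(3*t)/3 + ∫(2*t*exp(3*t)/3) dt.
Step 2. Integrate ∫(2*t*exp(3*t)/3) dt by parts with u = t, dv = (2*exp(3*t)/3) dt, so v = 2*exp(3*t)/9: now -t**2*exp(3*t)/3 + 2*t*exp(3*t)/9 + ∫(-2*exp(3*t)/9) dt.
Step 3. Evaluate the standard form: now -t**2*exp(3*t)/3 + 2*t*exp(3*t)/9 - 2*exp(3*t)/27.
Answer: -t**2*exp(3*t)/3 + 2*t*exp(3*t)/9 - 2*exp(3*t)/27.


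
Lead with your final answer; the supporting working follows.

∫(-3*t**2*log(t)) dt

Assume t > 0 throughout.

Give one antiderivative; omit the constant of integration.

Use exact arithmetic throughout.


The answer is -t**3*log(t) + t**3/3.
Step 1. Integrate ∫(-3*t**2*log(t)) dt by parts with u = log(t), dv = (-3*t**2) dt, so v = -t**3 [assuming t > 0]: now -t**3*log(t) + ∫(t**2) dt.
Step 2. Evaluate the standard form: now -t**3*log(t) + t**3/3.
Answer: -t**3*log(t) + t**3/3.


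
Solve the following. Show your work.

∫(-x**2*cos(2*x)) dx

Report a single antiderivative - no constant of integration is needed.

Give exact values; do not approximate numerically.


Step 1. Integrate ∫(-x**2*cos(2*x)) dx by parts with u = x**2, dv = (-cos(2*x)) dx, so v = -sin(2*x)/2: now -x**2*sin(2*x)/2 + ∫(x*sin(2*x)) dx.
Step 2. Integrate ∫(x*sin(2*x)) dx by parts with u = x, dv = (sin(2*x)) dx, so v = -cos(2*x)/2: now -x**2*sin(2*x)/2 - x*cos(2*x)/2 + ∫(cos(2*x)/2) dx.
Step 3. Evaluate the standard form: now -x**2*sin(2*x)/2 - x*cos(2*x)/2 + sin(2*x)/4.
Answer: -x**2*sin(2*x)/2 - x*cos(2*x)/2 + sin(2*x)/4.


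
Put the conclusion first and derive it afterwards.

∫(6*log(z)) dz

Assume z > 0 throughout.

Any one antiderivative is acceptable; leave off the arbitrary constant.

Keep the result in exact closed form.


The answer is 6*z*log(z) - 6*z.
Step 1. Integrate ∫(6*log(z)) dz by parts with u = log(z), dv = (6) dz, so v = 6*z [assuming z > 0]: now 6*z*log(z) + ∫(-6) dz.
Step 2. Evaluate the standard form: now 6*z*log(z) - 6*z.
Answer: 6*z*log(z) - 6*z.


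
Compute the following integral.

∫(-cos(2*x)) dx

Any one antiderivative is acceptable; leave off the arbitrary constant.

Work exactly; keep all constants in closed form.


Answer: -sin(2*x)/2.


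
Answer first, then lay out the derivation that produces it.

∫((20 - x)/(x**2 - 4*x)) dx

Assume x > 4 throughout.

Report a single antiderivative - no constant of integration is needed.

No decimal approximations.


The answer is -5*log(x) + 4*log(x - 4).
Step 1. Decompose ∫((20 - x)/(x**2 - 4*x)) dx by partial fractions, (20 - x)/(x**2 - 4*x) = 4/(x - 4) - 5/x: now ∫(-5/x) dx + ∫(4/(x - 4)) dx.
Step 2. Evaluate the standard form [assuming x > 4]: now 4*log(x - 4) + ∫(-5/x) dx.
Step 3. Evaluate the standard form [assuming x > 0]: now -5*log(x) + 4*log(x - 4).
Answer: -5*log(x) + 4*log(x - 4).


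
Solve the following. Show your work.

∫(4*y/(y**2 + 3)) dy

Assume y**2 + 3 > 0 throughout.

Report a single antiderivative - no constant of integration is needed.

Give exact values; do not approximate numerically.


Step 1. Substitute u = y**2 + 3, turning ∫(4*y/(y**2 + 3)) dy into ∫(2/u) du: now ∫(2/u) du.
Step 2. Evaluate the standard form [assuming u > 0]: now 2*log(u).
Step 3. Substitute back u = y**2 + 3: now 2*log(y**2 + 3).
Answer: 2*log(y**2 + 3).


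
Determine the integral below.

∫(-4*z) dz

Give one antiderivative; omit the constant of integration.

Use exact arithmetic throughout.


Answer: -2*z**2.


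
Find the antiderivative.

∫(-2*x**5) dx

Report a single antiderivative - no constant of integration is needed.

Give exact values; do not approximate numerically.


Answer: -x**6/3.


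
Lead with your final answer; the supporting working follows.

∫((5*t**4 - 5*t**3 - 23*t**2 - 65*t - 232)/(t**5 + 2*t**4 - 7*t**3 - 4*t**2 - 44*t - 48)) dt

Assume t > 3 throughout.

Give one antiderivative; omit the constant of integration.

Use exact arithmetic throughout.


The answer is -log(t - 3) + 3*log(t + 1) + 3*log(t + 4) + 3*atan(t/2)/2.
Step 1. Decompose ∫((5*t**4 - 5*t**3 - 23*t**2 - 65*t - 232)/(t**5 + 2*t**4 - 7*t**3 - 4*t**2 - 44*t - 48)) dt by partial fractions, (5*t**4 - 5*t**3 - 23*t**2 - 65*t - 232)/(t**5 + 2*t**4 - 7*t**3 - 4*t**2 - 44*t - 48) = 3/(t**2 + 4) + 3/(t + 4) + 3/(t + 1) - 1/(t - 3): now ∫(-1/(t - 3)) dt + ∫(3/(t + 1)) dt + ∫(3/(t + 4)) dt + ∫(3/(t**2 + 4)) dt.
Step 2. Evaluate the standard form [assuming t > -4]: now 3*log(t + 4) + ∫(-1/(t - 3)) dt + ∫(3/(t + 1)) dt + ∫(3/(t**2 + 4)) dt.
Step 3. Evaluate the standard form [assuming t > -1]: now 3*log(t + 1) + 3*log(t + 4) + ∫(-1/(t - 3)) dt + ∫(3/(t**2 + 4)) dt.
Step 4. Evaluate the standard form [assuming t > 3]: now -log(t - 3) + 3*log(t + 1) + 3*log(t + 4) + ∫(3/(t**2 + 4)) dt.
Step 5. Evaluate the standard form: now -log(t - 3) + 3*log(t + 1) + 3*log(t + 4) + 3*atan(t/2)/2.
Answer: -log(t - 3) + 3*log(t + 1) + 3*log(t + 4) + 3*atan(t/2)/2.


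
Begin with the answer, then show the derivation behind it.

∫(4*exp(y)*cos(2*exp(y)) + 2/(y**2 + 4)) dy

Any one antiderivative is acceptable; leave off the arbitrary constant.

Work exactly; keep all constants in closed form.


The answer is 2*sin(2*exp(y)) + atan(y/2).
Step 1. Rewrite: now ∫(4*exp(y)*cos(2*exp(y))) dy + ∫(2/(y**2 + 4)) dy.
Step 2. Substitute u = exp(y), turning ∫(4*exp(y)*cos(2*exp(y))) dy into ∫(4*cos(2*u)) du: now ∫(2/(y**2 + 4)) dy + ∫(4*cos(2*u)) du.
Step 3. Evaluate the standard form: now 2*sin(2*u) + ∫(2/(y**2 + 4)) dy.
Step 4. Substitute back u = exp(y): now 2*sin(2*exp(y)) + ∫(2/(y**2 + 4)) dy.
Step 5. Evaluate the standard form: now 2*sin(2*exp(y)) + atan(y/2).
Answer: 2*sin(2*exp(y)) + atan(y/2).


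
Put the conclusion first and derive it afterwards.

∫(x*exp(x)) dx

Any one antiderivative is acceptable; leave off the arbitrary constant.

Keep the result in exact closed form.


The answer is x*exp(x) - exp(x).
Step 1. Integrate ∫(x*exp(x)) dx by parts with u = x, dv = (exp(x)) dx, so v = exp(x): now x*exp(x) + ∫(-exp(x)) dx.
Step 2. Evaluate the standard form: now x*exp(x) - exp(x).
Answer: x*exp(x) - exp(x).


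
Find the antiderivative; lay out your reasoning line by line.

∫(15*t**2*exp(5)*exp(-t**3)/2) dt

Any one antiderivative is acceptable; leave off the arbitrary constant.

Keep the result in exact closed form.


Step 1. Substitute u = t**3 - 5, turning ∫(15*t**2*exp(5)*exp(-t**3)/2) dt into ∫(5*exp(-u)/2) du: now ∫(5*exp(-u)/2) du.
Step 2. Evaluate the standard form: now -5*exp(-u)/2.
Step 3. Substitute back u = t**3 - 5: now -5*exp(5 - t**3)/2.
Answer: -5*exp(5 - t**3)/2.


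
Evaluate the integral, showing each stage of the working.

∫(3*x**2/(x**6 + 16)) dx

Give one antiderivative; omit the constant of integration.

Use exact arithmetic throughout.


Step 1. Substitute u = x**3, turning ∫(3*x**2/(x**6 + 16)) dx into ∫(1/(u**2 + 16)) du: now ∫(1/(u**2 + 16)) du.
Step 2. Evaluate the standard form: now atan(u/4)/4.
Step 3. Substitute back u = x**3: now atan(x**3/4)/4.
Answer: atan(x**3/4)/4.


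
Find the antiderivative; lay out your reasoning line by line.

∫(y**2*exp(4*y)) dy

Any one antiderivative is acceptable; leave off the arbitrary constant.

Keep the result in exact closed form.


Step 1. Integrate ∫(y**2*exp(4*y)) dy by parts with u = y**2, dv = (exp(4*y)) dy, so v = exp(4*y)/4: now y**2*exp(4*y)/4 + ∫(-y*exp(4*y)/2) dy.
Step 2. Integrate ∫(-y*exp(4*y)/2) dy by parts with u = y, dv = (-exp(4*y)/2) dy, so v = -exp(4*y)/8: now y**2*exp(4*y)/4 - y*exp(4*y)/8 + ∫(exp(4*y)/8) dy.
Step 3. Evaluate the standard form: now y**2*exp(4*y)/4 - y*exp(4*y)/8 + exp(4*y)/32.
Answer: y**2*exp(4*y)/4 - y*exp(4*y)/8 + exp(4*y)/32.


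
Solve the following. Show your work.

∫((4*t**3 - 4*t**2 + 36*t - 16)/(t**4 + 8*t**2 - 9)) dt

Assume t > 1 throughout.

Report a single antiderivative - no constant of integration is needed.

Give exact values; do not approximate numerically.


Step 1. Decompose ∫((4*t**3 - 4*t**2 + 36*t - 16)/(t**4 + 8*t**2 - 9)) dt by partial fractions, (4*t**3 - 4*t**2 + 36*t - 16)/(t**4 + 8*t**2 - 9) = -2/(t**2 + 9) + 3/(t + 1) + 1/(t - 1): now ∫(1/(t - 1)) dt + ∫(3/(t + 1)) dt + ∫(-2/(t**2 + 9)) dt.
Step 2. Evaluate the standard form [assuming t > 1]: now log(t - 1) + ∫(3/(t + 1)) dt + ∫(-2/(t**2 + 9)) dt.
Step 3. Evaluate the standard form [assuming t > -1]: now log(t - 1) + 3*log(t + 1) + ∫(-2/(t**2 + 9)) dt.
Step 4. Evaluate the standard form: now log(t - 1) + 3*log(t + 1) - 2*atan(t/3)/3.
Answer: log(t - 1) + 3*log(t + 1) - 2*atan(t/3)/3.


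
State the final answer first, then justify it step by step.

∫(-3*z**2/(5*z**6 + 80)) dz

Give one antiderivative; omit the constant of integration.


The answer is -atan(z**3/4)/20.
Step 1. Substitute u = z**3, turning ∫(-3*z**2/(5*z**6 + 80)) dz into ∫(-1/(5*(u**2 + 16))) du: now ∫(-1/(5*(u**2 + 16))) du.
Step 2. Evaluate the standard form: now -atan(u/4)/20.
Step 3. Substitute back u = z**3: now -atan(z**3/4)/20.
Answer: -atan(z**3/4)/20.


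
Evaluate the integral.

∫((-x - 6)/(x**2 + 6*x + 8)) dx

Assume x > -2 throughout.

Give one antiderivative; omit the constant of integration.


Answer: -2*log(x + 2) + log(x + 4).


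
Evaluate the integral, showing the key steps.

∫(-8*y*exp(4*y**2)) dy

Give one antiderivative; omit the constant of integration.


Step 1. Substitute u = y**2, turning ∫(-8*y*exp(4*y**2)) dy into ∫(-4*exp(4*u)) du: now ∫(-4*exp(4*u)) du.
Step 2. Evaluate the standard form: now -exp(4*u).
Step 3. Substitute back u = y**2: now -exp(4*y**2).
Answer: -exp(4*y**2).


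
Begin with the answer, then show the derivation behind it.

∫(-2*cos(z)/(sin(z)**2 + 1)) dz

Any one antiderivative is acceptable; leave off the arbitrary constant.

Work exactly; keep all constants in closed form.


The answer is -2*atan(sin(z)).
Step 1. Substitute u = sin(z), turning ∫(-2*cos(z)/(sin(z)**2 + 1)) dz into ∫(-2/(u**2 + 1)) du: now ∫(-2/(u**2 + 1)) du.
Step 2. Evaluate the standard form: now -2*atan(u).
Step 3. Substitute back u = sin(z): now -2*atan(sin(z)).
Answer: -2*atan(sin(z)).


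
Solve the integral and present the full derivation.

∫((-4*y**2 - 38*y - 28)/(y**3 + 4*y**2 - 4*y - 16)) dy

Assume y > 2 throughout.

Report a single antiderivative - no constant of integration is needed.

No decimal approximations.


Step 1. Decompose ∫((-4*y**2 - 38*y - 28)/(y**3 + 4*y**2 - 4*y - 16)) dy by partial fractions, (-4*y**2 - 38*y - 28)/(y**3 + 4*y**2 - 4*y - 16) = 5/(y + 4) - 4/(y + 2) - 5/(y - 2): now ∫(-5/(y - 2)) dy + ∫(-4/(y + 2)) dy + ∫(5/(y + 4)) dy.
Step 2. Evaluate the standard form [assuming y > 2]: now -5*log(y - 2) + ∫(-4/(y + 2)) dy + ∫(5/(y + 4)) dy.
Step 3. Evaluate the standard form [assuming y > -4]: now -5*log(y - 2) + 5*log(y + 4) + ∫(-4/(y + 2)) dy.
Step 4. Evaluate the standard form [assuming y > -2]: now -5*log(y - 2) - 4*log(y + 2) + 5*log(y + 4).
Answer: -5*log(y - 2) - 4*log(y + 2) + 5*log(y + 4).


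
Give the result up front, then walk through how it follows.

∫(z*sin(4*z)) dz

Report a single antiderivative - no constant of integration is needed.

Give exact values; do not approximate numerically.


The answer is -z*cos(4*z)/4 + sin(4*z)/16.
Step 1. Integrate ∫(z*sin(4*z)) dz by parts with u = z, dv = (sin(4*z)) dz, so v = -cos(4*z)/4: now -z*cos(4*z)/4 + ∫(cos(4*z)/4) dz.
Step 2. Evaluate the standard form: now -z*cos(4*z)/4 + sin(4*z)/16.
Answer: -z*cos(4*z)/4 + sin(4*z)/16.


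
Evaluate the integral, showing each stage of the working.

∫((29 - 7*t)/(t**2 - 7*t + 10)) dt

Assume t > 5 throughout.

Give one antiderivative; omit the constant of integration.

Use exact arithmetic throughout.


Step 1. Decompose ∫((29 - 7*t)/(t**2 - 7*t + 10)) dt by partial fractions, (29 - 7*t)/(t**2 - 7*t + 10) = -5/(t - 2) - 2/(t - 5): now ∫(-2/(t - 5)) dt + ∫(-5/(t - 2)) dt.
Step 2. Evaluate the standard form [assuming t > 5]: now -2*log(t - 5) + ∫(-5/(t - 2)) dt.
Step 3. Evaluate the standard form [assuming t > 2]: now -2*log(t - 5) - 5*log(t - 2).
Answer: -2*log(t - 5) - 5*log(t - 2).


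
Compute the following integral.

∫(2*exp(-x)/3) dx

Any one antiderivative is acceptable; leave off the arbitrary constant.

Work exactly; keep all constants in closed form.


Answer: -2*exp(-x)/3.


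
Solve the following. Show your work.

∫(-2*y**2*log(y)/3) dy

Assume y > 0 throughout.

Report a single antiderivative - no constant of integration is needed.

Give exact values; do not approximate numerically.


Step 1. Integrate ∫(-2*y**2*log(y)/3) dy by parts with u = log(y), dv = (-2*y**2/3) dy, so v = -2*y**3/9 [assuming y > 0]: now -2*y**3*log(y)/9 + ∫(2*y**2/9) dy.
Step 2. Evaluate the standard form: now -2*y**3*log(y)/9 + 2*y**3/27.
Answer: -2*y**3*log(y)/9 + 2*y**3/27.


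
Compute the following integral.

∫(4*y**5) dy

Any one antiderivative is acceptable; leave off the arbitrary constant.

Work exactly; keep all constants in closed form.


Answer: 2*y**6/3.


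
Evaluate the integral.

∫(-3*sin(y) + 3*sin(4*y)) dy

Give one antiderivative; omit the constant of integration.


Answer: 3*cos(y) - 3*cos(4*y)/4.


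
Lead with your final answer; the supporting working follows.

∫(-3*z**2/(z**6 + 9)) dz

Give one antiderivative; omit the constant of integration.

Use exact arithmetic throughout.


The answer is -atan(z**3/3)/3.
Step 1. Substitute u = z**3, turning ∫(-3*z**2/(z**6 + 9)) dz into ∫(-1/(u**2 + 9)) du: now ∫(-1/(u**2 + 9)) du.
Step 2. Evaluate the standard form: now -atan(u/3)/3.
Step 3. Substitute back u = z**3: now -atan(z**3/3)/3.
Answer: -atan(z**3/3)/3.


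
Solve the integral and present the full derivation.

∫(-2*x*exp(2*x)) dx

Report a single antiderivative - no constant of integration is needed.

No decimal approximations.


Step 1. Integrate ∫(-2*x*exp(2*x)) dx by parts with u = x, dv = (-2*exp(2*x)) dx, so v = -exp(2*x): now -x*exp(2*x) + ∫(exp(2*x)) dx.
Step 2. Evaluate the standard form: now -x*exp(2*x) + exp(2*x)/2.
Answer: -x*exp(2*x) + exp(2*x)/2.


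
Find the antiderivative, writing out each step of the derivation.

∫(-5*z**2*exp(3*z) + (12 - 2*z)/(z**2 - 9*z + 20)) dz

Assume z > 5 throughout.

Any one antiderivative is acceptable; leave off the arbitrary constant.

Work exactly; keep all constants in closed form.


Step 1. Rewrite: now ∫(-5*z**2*exp(3*z)) dz + ∫((12 - 2*z)/(z**2 - 9*z + 20)) dz.
Step 2. Decompose ∫((12 - 2*z)/(z**2 - 9*z + 20)) dz by partial fractions, (12 - 2*z)/(z**2 - 9*z + 20) = -4/(z - 4) + 2/(z - 5): now ∫(-5*z**2*exp(3*z)) dz + ∫(2/(z - 5)) dz + ∫(-4/(z - 4)) dz.
Step 3. Evaluate the standard form [assuming z > 5]: now 2*log(z - 5) + ∫(-5*z**2*exp(3*z)) dz + ∫(-4/(z - 4)) dz.
Step 4. Evaluate the standard form [assuming z > 4]: now 2*log(z - 5) - 4*log(z - 4) + ∫(-5*z**2*exp(3*z)) dz.
Step 5. Integrate ∫(-5*z**2*exp(3*z)) dz by parts with u = z**2, dv = (-5*exp(3*z)) dz, so v = -5*exp(3*z)/3: now -5*z**2*exp(3*z)/3 + 2*log(z - 5) - 4*log(z - 4) + ∫(10*z*exp(3*z)/3) dz.
Step 6. Integrate ∫(10*z*exp(3*z)/3) dz by parts with u = z, dv = (10*exp(3*z)/3) dz, so v = 10*exp(3*z)/9: now -5*z**2*exp(3*z)/3 + 10*z*exp(3*z)/9 + 2*log(z - 5) - 4*log(z - 4) + ∫(-10*exp(3*z)/9) dz.
Step 7. Evaluate the standard form: now -5*z**2*exp(3*z)/3 + 10*z*exp(3*z)/9 - 10*exp(3*z)/27 + 2*log(z - 5) - 4*log(z - 4).
Answer: -5*z**2*exp(3*z)/3 + 10*z*exp(3*z)/9 - 10*exp(3*z)/27 + 2*log(z - 5) - 4*log(z - 4).


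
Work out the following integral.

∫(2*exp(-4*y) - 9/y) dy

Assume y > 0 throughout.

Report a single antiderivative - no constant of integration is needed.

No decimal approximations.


Answer: -9*log(y) - exp(-4*y)/2.


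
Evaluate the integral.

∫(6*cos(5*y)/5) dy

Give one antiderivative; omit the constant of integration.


Answer: 6*sin(5*y)/25.


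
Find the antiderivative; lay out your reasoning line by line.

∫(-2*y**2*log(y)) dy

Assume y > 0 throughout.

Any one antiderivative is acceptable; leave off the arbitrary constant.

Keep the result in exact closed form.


Step 1. Integrate ∫(-2*y**2*log(y)) dy by parts with u = log(y), dv = (-2*y**2) dy, so v = -2*y**3/3 [assuming y > 0]: now -2*y**3*log(y)/3 + ∫(2*y**2/3) dy.
Step 2. Evaluate the standard form: now -2*y**3*log(y)/3 + 2*y**3/9.
Answer: -2*y**3*log(y)/3 + 2*y**3/9.
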